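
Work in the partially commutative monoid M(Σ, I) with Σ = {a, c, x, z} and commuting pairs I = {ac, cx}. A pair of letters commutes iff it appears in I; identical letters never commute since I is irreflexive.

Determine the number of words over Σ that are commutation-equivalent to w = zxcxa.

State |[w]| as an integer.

4

drop 0:z onto floor
drop 1:x onto {0:z}
drop 2:c onto {0:z}
drop 3:x onto {1:x}
drop 4:a onto {3:x}
ground layer = {0:z}
drop-orders for the pieces not yet dropped (sum over which currently-grounded one goes next):
  1 to go: {2} 1  {4} 1
  2 to go: {2,4} 2  {3,4} 1
  3 to go: {1,3,4} 1  {2,3,4} 3
  if 0:z drops first: 4 orders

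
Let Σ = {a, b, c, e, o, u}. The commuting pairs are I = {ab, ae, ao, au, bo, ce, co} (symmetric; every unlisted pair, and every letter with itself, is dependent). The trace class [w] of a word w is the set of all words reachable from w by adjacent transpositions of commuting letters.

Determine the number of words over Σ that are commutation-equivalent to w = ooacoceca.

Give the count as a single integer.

126

drop 0:o onto floor
drop 1:o onto {0:o}
drop 2:a onto floor
drop 3:c onto {2:a}
drop 4:o onto {1:o}
drop 5:c onto {3:c}
drop 6:e onto {4:o}
drop 7:c onto {5:c}
drop 8:a onto {7:c}
ground layer = {0:o, 2:a}
drop-orders for the pieces not yet dropped (sum over which currently-grounded one goes next):
  1 to go: {6} 1  {8} 1
  2 to go: {4,6} 1  {6,8} 2  {7,8} 1
  3 to go: {1,4,6} 1  {4,6,8} 3  {5,7,8} 1  {6,7,8} 3
  4 to go: {0,1,4,6} 1  {1,4,6,8} 4  {3,5,7,8} 1  {4,6,7,8} 6  {5,6,7,8} 4
  5 to go: {0,1,4,6,8} 5  {1,4,6,7,8} 10  {2,3,5,7,8} 1  {3,5,6,7,8} 5  {4,5,6,7,8} 10
  6 to go: {0,1,4,6,7,8} 15  {1,4,5,6,7,8} 20  {2,3,5,6,7,8} 6  {3,4,5,6,7,8} 15
  7 to go: {0,1,4,5,6,7,8} 35  {1,3,4,5,6,7,8} 35  {2,3,4,5,6,7,8} 21
  if 0:o drops first: 56 orders
  if 2:a drops first: 70 orders
heap linearizations: 126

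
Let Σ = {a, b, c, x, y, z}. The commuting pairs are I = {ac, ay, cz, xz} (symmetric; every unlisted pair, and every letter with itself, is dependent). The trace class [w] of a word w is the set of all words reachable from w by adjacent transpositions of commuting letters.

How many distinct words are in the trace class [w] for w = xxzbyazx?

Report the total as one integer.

12

#0=x has no predecessor
#1=x depends on [0:x]
#2=z has no predecessor
#3=b depends on [1:x, 2:z]
#4=y depends on [3:b]
#5=a depends on [3:b]
#6=z depends on [4:y, 5:a]
#7=x depends on [4:y, 5:a]
sources: [0:x, 2:z]
N(rest) = Σ N(rest − s) over sources s of rest; N(one piece) = 1:
  size 1 → [6]=1  [7]=1
  size 2 → [6,7]=2
  size 3 → [4,6,7]=2  [5,6,7]=2
  size 4 → [4,5,6,7]=4
  size 5 → [3,4,5,6,7]=4
  size 6 → [1,3,4,5,6,7]=4  [2,3,4,5,6,7]=4
  first=0(x) contributes 8
  first=2(z) contributes 4
|[w]| = 12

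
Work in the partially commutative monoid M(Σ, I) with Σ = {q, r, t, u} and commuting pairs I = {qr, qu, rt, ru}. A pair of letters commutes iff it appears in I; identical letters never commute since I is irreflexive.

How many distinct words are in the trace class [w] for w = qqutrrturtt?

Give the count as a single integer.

#0=q has no predecessor
#1=q depends on [0:q]
#2=u has no predecessor
#3=t depends on [1:q, 2:u]
#4=r has no predecessor
#5=r depends on [4:r]
#6=t depends on [3:t]
#7=u depends on [6:t]
#8=r depends on [5:r]
#9=t depends on [7:u]
#10=t depends on [9:t]
sources: [0:q, 2:u, 4:r]
N(rest) = Σ N(rest − s) over sources s of rest; N(one piece) = 1:
  size 1 → [8]=1  [10]=1
  size 2 → [5,8]=1  [8,10]=2  [9,10]=1
  size 3 → [4,5,8]=1  [5,8,10]=3  [7,9,10]=1  [8,9,10]=3
  size 4 → [4,5,8,10]=4  [5,8,9,10]=6  [6,7,9,10]=1  [7,8,9,10]=4
  size 5 → [3,6,7,9,10]=1  [4,5,8,9,10]=10  [5,7,8,9,10]=10  [6,7,8,9,10]=5
  size 6 → [1,3,6,7,9,10]=1  [2,3,6,7,9,10]=1  [3,6,7,8,9,10]=6  [4,5,7,8,9,10]=20  [5,6,7,8,9,10]=15
  size 7 → [0,1,3,6,7,9,10]=1  [1,2,3,6,7,9,10]=2  [1,3,6,7,8,9,10]=7  [2,3,6,7,8,9,10]=7  [3,5,6,7,8,9,10]=21  [4,5,6,7,8,9,10]=35
  size 8 → [0,1,2,3,6,7,9,10]=3  [0,1,3,6,7,8,9,10]=8  [1,2,3,6,7,8,9,10]=16  [1,3,5,6,7,8,9,10]=28  [2,3,5,6,7,8,9,10]=28  [3,4,5,6,7,8,9,10]=56
  size 9 → [0,1,2,3,6,7,8,9,10]=27  [0,1,3,5,6,7,8,9,10]=36  [1,2,3,5,6,7,8,9,10]=72  [1,3,4,5,6,7,8,9,10]=84  [2,3,4,5,6,7,8,9,10]=84
  first=0(q) contributes 240
  first=2(u) contributes 120
  first=4(r) contributes 135
|[w]| = 495

495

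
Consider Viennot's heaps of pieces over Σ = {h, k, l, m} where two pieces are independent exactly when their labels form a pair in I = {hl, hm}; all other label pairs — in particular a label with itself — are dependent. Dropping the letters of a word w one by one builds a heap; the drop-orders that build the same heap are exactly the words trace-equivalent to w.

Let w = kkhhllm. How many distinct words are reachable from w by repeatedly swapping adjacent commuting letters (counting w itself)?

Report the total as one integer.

10

#0=k has no predecessor
#1=k depends on [0:k]
#2=h depends on [1:k]
#3=h depends on [2:h]
#4=l depends on [1:k]
#5=l depends on [4:l]
#6=m depends on [5:l]
sources: [0:k]
N(rest) = Σ N(rest − s) over sources s of rest; N(one piece) = 1:
  size 1 → [3]=1  [6]=1
  size 2 → [2,3]=1  [3,6]=2  [5,6]=1
  size 3 → [2,3,6]=3  [3,5,6]=3  [4,5,6]=1
  size 4 → [2,3,5,6]=6  [3,4,5,6]=4
  size 5 → [2,3,4,5,6]=10
  first=0(k) contributes 10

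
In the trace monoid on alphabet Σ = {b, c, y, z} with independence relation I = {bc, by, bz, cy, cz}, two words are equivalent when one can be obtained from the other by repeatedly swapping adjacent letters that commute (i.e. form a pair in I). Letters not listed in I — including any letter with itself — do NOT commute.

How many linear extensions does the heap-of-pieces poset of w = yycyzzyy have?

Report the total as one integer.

drop 0:y onto floor
drop 1:y onto {0:y}
drop 2:c onto floor
drop 3:y onto {1:y}
drop 4:z onto {3:y}
drop 5:z onto {4:z}
drop 6:y onto {5:z}
drop 7:y onto {6:y}
ground layer = {0:y, 2:c}
drop-orders for the pieces not yet dropped (sum over which currently-grounded one goes next):
  1 to go: {2} 1  {7} 1
  2 to go: {2,7} 2  {6,7} 1
  3 to go: {2,6,7} 3  {5,6,7} 1
  4 to go: {2,5,6,7} 4  {4,5,6,7} 1
  5 to go: {2,4,5,6,7} 5  {3,4,5,6,7} 1
  6 to go: {1,3,4,5,6,7} 1  {2,3,4,5,6,7} 6
  if 0:y drops first: 7 orders
  if 2:c drops first: 1 orders
heap linearizations: 8

8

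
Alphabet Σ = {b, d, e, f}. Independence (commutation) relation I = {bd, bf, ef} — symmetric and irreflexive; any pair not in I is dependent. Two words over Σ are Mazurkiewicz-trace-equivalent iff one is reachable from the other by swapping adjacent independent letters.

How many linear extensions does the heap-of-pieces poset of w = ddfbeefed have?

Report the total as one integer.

drop 0:d onto floor
drop 1:d onto {0:d}
drop 2:f onto {1:d}
drop 3:b onto floor
drop 4:e onto {1:d, 3:b}
drop 5:e onto {4:e}
drop 6:f onto {2:f}
drop 7:e onto {5:e}
drop 8:d onto {6:f, 7:e}
ground layer = {0:d, 3:b}
drop-orders for the pieces not yet dropped (sum over which currently-grounded one goes next):
  1 to go: {8} 1
  2 to go: {6,8} 1  {7,8} 1
  3 to go: {2,6,8} 1  {5,7,8} 1  {6,7,8} 2
  4 to go: {2,6,7,8} 3  {4,5,7,8} 1  {5,6,7,8} 3
  5 to go: {2,5,6,7,8} 6  {3,4,5,7,8} 1  {4,5,6,7,8} 4
  6 to go: {2,4,5,6,7,8} 10  {3,4,5,6,7,8} 5
  7 to go: {1,2,4,5,6,7,8} 10  {2,3,4,5,6,7,8} 15
  if 0:d drops first: 25 orders
  if 3:b drops first: 10 orders
heap linearizations: 35

35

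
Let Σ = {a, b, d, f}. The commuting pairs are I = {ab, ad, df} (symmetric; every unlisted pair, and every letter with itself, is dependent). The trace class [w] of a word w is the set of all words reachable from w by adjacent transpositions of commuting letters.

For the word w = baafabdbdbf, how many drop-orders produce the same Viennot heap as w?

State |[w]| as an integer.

piece 0:b — minimal
piece 1:a — minimal
piece 2:a rests on {1:a}
piece 3:f rests on {0:b, 2:a}
piece 4:a rests on {3:f}
piece 5:b rests on {3:f}
piece 6:d rests on {5:b}
piece 7:b rests on {6:d}
piece 8:d rests on {7:b}
piece 9:b rests on {8:d}
piece 10:f rests on {4:a, 9:b}
minimal pieces: {0:b, 1:a}
ways to finish when only these pieces remain (= sum over removing one remaining piece with nothing left below it):
  1 left: {10}→1
  2 left: {4,10}→1  {9,10}→1
  3 left: {4,9,10}→2  {8,9,10}→1
  4 left: {4,8,9,10}→3  {7,8,9,10}→1
  5 left: {4,7,8,9,10}→4  {6,7,8,9,10}→1
  6 left: {4,6,7,8,9,10}→5  {5,6,7,8,9,10}→1
  7 left: {4,5,6,7,8,9,10}→6
  8 left: {3,4,5,6,7,8,9,10}→6
  9 left: {0,3,4,5,6,7,8,9,10}→6  {2,3,4,5,6,7,8,9,10}→6
  placing 0:b first → 6 extensions
  placing 1:a first → 12 extensions
total linear extensions = 18

18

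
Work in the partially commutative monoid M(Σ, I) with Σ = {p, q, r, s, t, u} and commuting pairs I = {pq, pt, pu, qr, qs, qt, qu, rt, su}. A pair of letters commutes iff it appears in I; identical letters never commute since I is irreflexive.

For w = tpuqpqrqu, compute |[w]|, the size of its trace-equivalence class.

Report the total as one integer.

504

piece 0:t — minimal
piece 1:p — minimal
piece 2:u rests on {0:t}
piece 3:q — minimal
piece 4:p rests on {1:p}
piece 5:q rests on {3:q}
piece 6:r rests on {2:u, 4:p}
piece 7:q rests on {5:q}
piece 8:u rests on {6:r}
minimal pieces: {0:t, 1:p, 3:q}
ways to finish when only these pieces remain (= sum over removing one remaining piece with nothing left below it):
  1 left: {7}→1  {8}→1
  2 left: {5,7}→1  {6,8}→1  {7,8}→2
  3 left: {2,6,8}→1  {3,5,7}→1  {4,6,8}→1  {5,7,8}→3  {6,7,8}→3
  4 left: {0,2,6,8}→1  {1,4,6,8}→1  {2,4,6,8}→2  {2,6,7,8}→4  {3,5,7,8}→4  {4,6,7,8}→4  {5,6,7,8}→6
  5 left: {0,2,4,6,8}→3  {0,2,6,7,8}→5  {1,2,4,6,8}→3  {1,4,6,7,8}→5  {2,4,6,7,8}→10  {2,5,6,7,8}→10  {3,5,6,7,8}→10  {4,5,6,7,8}→10
  6 left: {0,1,2,4,6,8}→6  {0,2,4,6,7,8}→18  {0,2,5,6,7,8}→15  {1,2,4,6,7,8}→18  {1,4,5,6,7,8}→15  {2,3,5,6,7,8}→20  {2,4,5,6,7,8}→30  {3,4,5,6,7,8}→20
  7 left: {0,1,2,4,6,7,8}→42  {0,2,3,5,6,7,8}→35  {0,2,4,5,6,7,8}→63  {1,2,4,5,6,7,8}→63  {1,3,4,5,6,7,8}→35  {2,3,4,5,6,7,8}→70
  placing 0:t first → 168 extensions
  placing 1:p first → 168 extensions
  placing 3:q first → 168 extensions
total linear extensions = 504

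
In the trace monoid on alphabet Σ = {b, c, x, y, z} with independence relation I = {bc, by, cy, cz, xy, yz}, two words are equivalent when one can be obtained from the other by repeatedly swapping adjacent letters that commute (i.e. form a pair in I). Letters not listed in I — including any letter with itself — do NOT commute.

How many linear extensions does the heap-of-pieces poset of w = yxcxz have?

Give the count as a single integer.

#0=y has no predecessor
#1=x has no predecessor
#2=c depends on [1:x]
#3=x depends on [2:c]
#4=z depends on [3:x]
sources: [0:y, 1:x]
N(rest) = Σ N(rest − s) over sources s of rest; N(one piece) = 1:
  size 1 → [0]=1  [4]=1
  size 2 → [0,4]=2  [3,4]=1
  size 3 → [0,3,4]=3  [2,3,4]=1
  first=0(y) contributes 1
  first=1(x) contributes 4
|[w]| = 5

5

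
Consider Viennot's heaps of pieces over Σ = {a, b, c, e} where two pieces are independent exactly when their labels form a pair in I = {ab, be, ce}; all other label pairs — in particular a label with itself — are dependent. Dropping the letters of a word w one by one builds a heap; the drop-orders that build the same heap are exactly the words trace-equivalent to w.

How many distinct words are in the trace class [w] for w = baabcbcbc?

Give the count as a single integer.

piece 0:b — minimal
piece 1:a — minimal
piece 2:a rests on {1:a}
piece 3:b rests on {0:b}
piece 4:c rests on {2:a, 3:b}
piece 5:b rests on {4:c}
piece 6:c rests on {5:b}
piece 7:b rests on {6:c}
piece 8:c rests on {7:b}
minimal pieces: {0:b, 1:a}
ways to finish when only these pieces remain (= sum over removing one remaining piece with nothing left below it):
  1 left: {8}→1
  2 left: {7,8}→1
  3 left: {6,7,8}→1
  4 left: {5,6,7,8}→1
  5 left: {4,5,6,7,8}→1
  6 left: {2,4,5,6,7,8}→1  {3,4,5,6,7,8}→1
  7 left: {0,3,4,5,6,7,8}→1  {1,2,4,5,6,7,8}→1  {2,3,4,5,6,7,8}→2
  placing 0:b first → 3 extensions
  placing 1:a first → 3 extensions
total linear extensions = 6

6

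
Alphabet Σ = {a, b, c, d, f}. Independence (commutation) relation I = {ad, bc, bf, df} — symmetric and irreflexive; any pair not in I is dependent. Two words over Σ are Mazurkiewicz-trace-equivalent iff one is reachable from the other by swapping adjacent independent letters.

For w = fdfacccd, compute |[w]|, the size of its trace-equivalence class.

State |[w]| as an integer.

#0=f has no predecessor
#1=d has no predecessor
#2=f depends on [0:f]
#3=a depends on [2:f]
#4=c depends on [1:d, 3:a]
#5=c depends on [4:c]
#6=c depends on [5:c]
#7=d depends on [6:c]
sources: [0:f, 1:d]
N(rest) = Σ N(rest − s) over sources s of rest; N(one piece) = 1:
  size 1 → [7]=1
  size 2 → [6,7]=1
  size 3 → [5,6,7]=1
  size 4 → [4,5,6,7]=1
  size 5 → [1,4,5,6,7]=1  [3,4,5,6,7]=1
  size 6 → [1,3,4,5,6,7]=2  [2,3,4,5,6,7]=1
  first=0(f) contributes 3
  first=1(d) contributes 1
|[w]| = 4

4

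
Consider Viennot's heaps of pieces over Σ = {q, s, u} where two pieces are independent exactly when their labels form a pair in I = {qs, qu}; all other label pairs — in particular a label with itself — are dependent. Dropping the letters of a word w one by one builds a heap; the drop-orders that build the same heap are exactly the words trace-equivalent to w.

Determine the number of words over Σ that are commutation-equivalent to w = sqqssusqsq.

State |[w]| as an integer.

#0=s has no predecessor
#1=q has no predecessor
#2=q depends on [1:q]
#3=s depends on [0:s]
#4=s depends on [3:s]
#5=u depends on [4:s]
#6=s depends on [5:u]
#7=q depends on [2:q]
#8=s depends on [6:s]
#9=q depends on [7:q]
sources: [0:s, 1:q]
N(rest) = Σ N(rest − s) over sources s of rest; N(one piece) = 1:
  size 1 → [8]=1  [9]=1
  size 2 → [6,8]=1  [7,9]=1  [8,9]=2
  size 3 → [2,7,9]=1  [5,6,8]=1  [6,8,9]=3  [7,8,9]=3
  size 4 → [1,2,7,9]=1  [2,7,8,9]=4  [4,5,6,8]=1  [5,6,8,9]=4  [6,7,8,9]=6
  size 5 → [1,2,7,8,9]=5  [2,6,7,8,9]=10  [3,4,5,6,8]=1  [4,5,6,8,9]=5  [5,6,7,8,9]=10
  size 6 → [0,3,4,5,6,8]=1  [1,2,6,7,8,9]=15  [2,5,6,7,8,9]=20  [3,4,5,6,8,9]=6  [4,5,6,7,8,9]=15
  size 7 → [0,3,4,5,6,8,9]=7  [1,2,5,6,7,8,9]=35  [2,4,5,6,7,8,9]=35  [3,4,5,6,7,8,9]=21
  size 8 → [0,3,4,5,6,7,8,9]=28  [1,2,4,5,6,7,8,9]=70  [2,3,4,5,6,7,8,9]=56
  first=0(s) contributes 126
  first=1(q) contributes 84
|[w]| = 210

210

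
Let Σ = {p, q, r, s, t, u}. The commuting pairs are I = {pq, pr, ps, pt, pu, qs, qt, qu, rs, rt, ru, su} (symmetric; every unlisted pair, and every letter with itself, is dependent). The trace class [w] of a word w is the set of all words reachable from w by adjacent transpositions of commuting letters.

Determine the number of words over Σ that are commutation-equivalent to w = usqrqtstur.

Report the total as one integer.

420

piece 0:u — minimal
piece 1:s — minimal
piece 2:q — minimal
piece 3:r rests on {2:q}
piece 4:q rests on {3:r}
piece 5:t rests on {0:u, 1:s}
piece 6:s rests on {5:t}
piece 7:t rests on {6:s}
piece 8:u rests on {7:t}
piece 9:r rests on {4:q}
minimal pieces: {0:u, 1:s, 2:q}
ways to finish when only these pieces remain (= sum over removing one remaining piece with nothing left below it):
  1 left: {8}→1  {9}→1
  2 left: {4,9}→1  {7,8}→1  {8,9}→2
  3 left: {3,4,9}→1  {4,8,9}→3  {6,7,8}→1  {7,8,9}→3
  4 left: {2,3,4,9}→1  {3,4,8,9}→4  {4,7,8,9}→6  {5,6,7,8}→1  {6,7,8,9}→4
  5 left: {0,5,6,7,8}→1  {1,5,6,7,8}→1  {2,3,4,8,9}→5  {3,4,7,8,9}→10  {4,6,7,8,9}→10  {5,6,7,8,9}→5
  6 left: {0,1,5,6,7,8}→2  {0,5,6,7,8,9}→6  {1,5,6,7,8,9}→6  {2,3,4,7,8,9}→15  {3,4,6,7,8,9}→20  {4,5,6,7,8,9}→15
  7 left: {0,1,5,6,7,8,9}→14  {0,4,5,6,7,8,9}→21  {1,4,5,6,7,8,9}→21  {2,3,4,6,7,8,9}→35  {3,4,5,6,7,8,9}→35
  8 left: {0,1,4,5,6,7,8,9}→56  {0,3,4,5,6,7,8,9}→56  {1,3,4,5,6,7,8,9}→56  {2,3,4,5,6,7,8,9}→70
  placing 0:u first → 126 extensions
  placing 1:s first → 126 extensions
  placing 2:q first → 168 extensions
total linear extensions = 420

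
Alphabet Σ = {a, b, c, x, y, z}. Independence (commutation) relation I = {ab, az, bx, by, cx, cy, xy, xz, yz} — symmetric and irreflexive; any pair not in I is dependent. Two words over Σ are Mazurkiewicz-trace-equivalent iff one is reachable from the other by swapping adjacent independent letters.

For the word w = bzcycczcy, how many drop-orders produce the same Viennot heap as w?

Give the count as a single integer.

#0=b has no predecessor
#1=z depends on [0:b]
#2=c depends on [1:z]
#3=y has no predecessor
#4=c depends on [2:c]
#5=c depends on [4:c]
#6=z depends on [5:c]
#7=c depends on [6:z]
#8=y depends on [3:y]
sources: [0:b, 3:y]
N(rest) = Σ N(rest − s) over sources s of rest; N(one piece) = 1:
  size 1 → [7]=1  [8]=1
  size 2 → [3,8]=1  [6,7]=1  [7,8]=2
  size 3 → [3,7,8]=3  [5,6,7]=1  [6,7,8]=3
  size 4 → [3,6,7,8]=6  [4,5,6,7]=1  [5,6,7,8]=4
  size 5 → [2,4,5,6,7]=1  [3,5,6,7,8]=10  [4,5,6,7,8]=5
  size 6 → [1,2,4,5,6,7]=1  [2,4,5,6,7,8]=6  [3,4,5,6,7,8]=15
  size 7 → [0,1,2,4,5,6,7]=1  [1,2,4,5,6,7,8]=7  [2,3,4,5,6,7,8]=21
  first=0(b) contributes 28
  first=3(y) contributes 8
|[w]| = 36

36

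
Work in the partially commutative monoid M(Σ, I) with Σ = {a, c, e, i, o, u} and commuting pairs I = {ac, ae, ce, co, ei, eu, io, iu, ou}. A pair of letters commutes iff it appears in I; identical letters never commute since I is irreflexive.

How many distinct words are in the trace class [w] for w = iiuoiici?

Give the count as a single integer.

40

0(i) covers ∅
1(i) covers 0:i
2(u) covers ∅
3(o) covers ∅
4(i) covers 1:i
5(i) covers 4:i
6(c) covers 2:u, 5:i
7(i) covers 6:c
floor of heap: 0:i, 2:u, 3:o
completions by unplaced set U, small U first (add the entries for U minus each lowest piece of U):
  |U|=1: {3}:1  {7}:1
  |U|=2: {3,7}:2  {6,7}:1
  |U|=3: {2,6,7}:1  {3,6,7}:3  {5,6,7}:1
  |U|=4: {2,3,6,7}:4  {2,5,6,7}:2  {3,5,6,7}:4  {4,5,6,7}:1
  |U|=5: {1,4,5,6,7}:1  {2,3,5,6,7}:10  {2,4,5,6,7}:3  {3,4,5,6,7}:5
  |U|=6: {0,1,4,5,6,7}:1  {1,2,4,5,6,7}:4  {1,3,4,5,6,7}:6  {2,3,4,5,6,7}:18
  start at 0(i): 28
  start at 2(u): 7
  start at 3(o): 5
sum over floor = 40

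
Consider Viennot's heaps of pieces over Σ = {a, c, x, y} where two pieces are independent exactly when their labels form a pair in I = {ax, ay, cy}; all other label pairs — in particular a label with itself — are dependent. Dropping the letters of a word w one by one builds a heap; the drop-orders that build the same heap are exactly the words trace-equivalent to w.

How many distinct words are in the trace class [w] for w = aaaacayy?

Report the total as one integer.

drop 0:a onto floor
drop 1:a onto {0:a}
drop 2:a onto {1:a}
drop 3:a onto {2:a}
drop 4:c onto {3:a}
drop 5:a onto {4:c}
drop 6:y onto floor
drop 7:y onto {6:y}
ground layer = {0:a, 6:y}
drop-orders for the pieces not yet dropped (sum over which currently-grounded one goes next):
  1 to go: {5} 1  {7} 1
  2 to go: {4,5} 1  {5,7} 2  {6,7} 1
  3 to go: {3,4,5} 1  {4,5,7} 3  {5,6,7} 3
  4 to go: {2,3,4,5} 1  {3,4,5,7} 4  {4,5,6,7} 6
  5 to go: {1,2,3,4,5} 1  {2,3,4,5,7} 5  {3,4,5,6,7} 10
  6 to go: {0,1,2,3,4,5} 1  {1,2,3,4,5,7} 6  {2,3,4,5,6,7} 15
  if 0:a drops first: 21 orders
  if 6:y drops first: 7 orders
heap linearizations: 28

28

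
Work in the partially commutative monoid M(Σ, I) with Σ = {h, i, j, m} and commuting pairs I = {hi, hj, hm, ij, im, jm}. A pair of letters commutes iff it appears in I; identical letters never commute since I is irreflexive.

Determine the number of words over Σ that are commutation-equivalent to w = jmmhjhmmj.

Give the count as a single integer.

1260

#0=j has no predecessor
#1=m has no predecessor
#2=m depends on [1:m]
#3=h has no predecessor
#4=j depends on [0:j]
#5=h depends on [3:h]
#6=m depends on [2:m]
#7=m depends on [6:m]
#8=j depends on [4:j]
sources: [0:j, 1:m, 3:h]
N(rest) = Σ N(rest − s) over sources s of rest; N(one piece) = 1:
  size 1 → [5]=1  [7]=1  [8]=1
  size 2 → [3,5]=1  [4,8]=1  [5,7]=2  [5,8]=2  [6,7]=1  [7,8]=2
  size 3 → [0,4,8]=1  [2,6,7]=1  [3,5,7]=3  [3,5,8]=3  [4,5,8]=3  [4,7,8]=3  [5,6,7]=3  [5,7,8]=6  [6,7,8]=3
  size 4 → [0,4,5,8]=4  [0,4,7,8]=4  [1,2,6,7]=1  [2,5,6,7]=4  [2,6,7,8]=4  [3,4,5,8]=6  [3,5,6,7]=6  [3,5,7,8]=12  [4,5,7,8]=12  [4,6,7,8]=6  [5,6,7,8]=12
  size 5 → [0,3,4,5,8]=10  [0,4,5,7,8]=20  [0,4,6,7,8]=10  [1,2,5,6,7]=5  [1,2,6,7,8]=5  [2,3,5,6,7]=10  [2,4,6,7,8]=10  [2,5,6,7,8]=20  [3,4,5,7,8]=30  [3,5,6,7,8]=30  [4,5,6,7,8]=30
  size 6 → [0,2,4,6,7,8]=20  [0,3,4,5,7,8]=60  [0,4,5,6,7,8]=60  [1,2,3,5,6,7]=15  [1,2,4,6,7,8]=15  [1,2,5,6,7,8]=30  [2,3,5,6,7,8]=60  [2,4,5,6,7,8]=60  [3,4,5,6,7,8]=90
  size 7 → [0,1,2,4,6,7,8]=35  [0,2,4,5,6,7,8]=140  [0,3,4,5,6,7,8]=210  [1,2,3,5,6,7,8]=105  [1,2,4,5,6,7,8]=105  [2,3,4,5,6,7,8]=210
  first=0(j) contributes 420
  first=1(m) contributes 560
  first=3(h) contributes 280
|[w]| = 1260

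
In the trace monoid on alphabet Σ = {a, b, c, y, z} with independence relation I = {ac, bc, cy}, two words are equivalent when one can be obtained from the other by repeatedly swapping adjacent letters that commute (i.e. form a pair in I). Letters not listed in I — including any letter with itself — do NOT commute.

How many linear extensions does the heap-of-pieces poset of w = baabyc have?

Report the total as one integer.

6

#0=b has no predecessor
#1=a depends on [0:b]
#2=a depends on [1:a]
#3=b depends on [2:a]
#4=y depends on [3:b]
#5=c has no predecessor
sources: [0:b, 5:c]
N(rest) = Σ N(rest − s) over sources s of rest; N(one piece) = 1:
  size 1 → [4]=1  [5]=1
  size 2 → [3,4]=1  [4,5]=2
  size 3 → [2,3,4]=1  [3,4,5]=3
  size 4 → [1,2,3,4]=1  [2,3,4,5]=4
  first=0(b) contributes 5
  first=5(c) contributes 1
|[w]| = 6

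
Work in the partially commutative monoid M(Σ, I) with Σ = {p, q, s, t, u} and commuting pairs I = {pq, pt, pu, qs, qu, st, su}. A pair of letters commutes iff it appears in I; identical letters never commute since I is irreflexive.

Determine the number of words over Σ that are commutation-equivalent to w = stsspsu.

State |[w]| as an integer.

drop 0:s onto floor
drop 1:t onto floor
drop 2:s onto {0:s}
drop 3:s onto {2:s}
drop 4:p onto {3:s}
drop 5:s onto {4:p}
drop 6:u onto {1:t}
ground layer = {0:s, 1:t}
drop-orders for the pieces not yet dropped (sum over which currently-grounded one goes next):
  1 to go: {5} 1  {6} 1
  2 to go: {1,6} 1  {4,5} 1  {5,6} 2
  3 to go: {1,5,6} 3  {3,4,5} 1  {4,5,6} 3
  4 to go: {1,4,5,6} 6  {2,3,4,5} 1  {3,4,5,6} 4
  5 to go: {0,2,3,4,5} 1  {1,3,4,5,6} 10  {2,3,4,5,6} 5
  if 0:s drops first: 15 orders
  if 1:t drops first: 6 orders
heap linearizations: 21

21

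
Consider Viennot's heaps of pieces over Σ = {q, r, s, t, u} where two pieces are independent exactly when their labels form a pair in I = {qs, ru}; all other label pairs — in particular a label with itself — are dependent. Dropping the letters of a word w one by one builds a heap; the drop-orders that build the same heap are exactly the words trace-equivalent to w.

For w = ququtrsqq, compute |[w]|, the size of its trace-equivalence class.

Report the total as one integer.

#0=q has no predecessor
#1=u depends on [0:q]
#2=q depends on [1:u]
#3=u depends on [2:q]
#4=t depends on [3:u]
#5=r depends on [4:t]
#6=s depends on [5:r]
#7=q depends on [5:r]
#8=q depends on [7:q]
sources: [0:q]
N(rest) = Σ N(rest − s) over sources s of rest; N(one piece) = 1:
  size 1 → [6]=1  [8]=1
  size 2 → [6,8]=2  [7,8]=1
  size 3 → [6,7,8]=3
  size 4 → [5,6,7,8]=3
  size 5 → [4,5,6,7,8]=3
  size 6 → [3,4,5,6,7,8]=3
  size 7 → [2,3,4,5,6,7,8]=3
  first=0(q) contributes 3

3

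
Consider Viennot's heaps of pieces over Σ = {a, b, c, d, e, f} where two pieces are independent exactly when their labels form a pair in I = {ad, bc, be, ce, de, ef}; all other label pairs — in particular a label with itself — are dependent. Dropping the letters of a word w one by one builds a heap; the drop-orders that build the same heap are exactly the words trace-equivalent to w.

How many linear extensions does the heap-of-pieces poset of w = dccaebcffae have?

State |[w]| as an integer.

10

piece 0:d — minimal
piece 1:c rests on {0:d}
piece 2:c rests on {1:c}
piece 3:a rests on {2:c}
piece 4:e rests on {3:a}
piece 5:b rests on {3:a}
piece 6:c rests on {3:a}
piece 7:f rests on {5:b, 6:c}
piece 8:f rests on {7:f}
piece 9:a rests on {4:e, 8:f}
piece 10:e rests on {9:a}
minimal pieces: {0:d}
ways to finish when only these pieces remain (= sum over removing one remaining piece with nothing left below it):
  1 left: {10}→1
  2 left: {9,10}→1
  3 left: {4,9,10}→1  {8,9,10}→1
  4 left: {4,8,9,10}→2  {7,8,9,10}→1
  5 left: {4,7,8,9,10}→3  {5,7,8,9,10}→1  {6,7,8,9,10}→1
  6 left: {4,5,7,8,9,10}→4  {4,6,7,8,9,10}→4  {5,6,7,8,9,10}→2
  7 left: {4,5,6,7,8,9,10}→10
  8 left: {3,4,5,6,7,8,9,10}→10
  9 left: {2,3,4,5,6,7,8,9,10}→10
  placing 0:d first → 10 extensions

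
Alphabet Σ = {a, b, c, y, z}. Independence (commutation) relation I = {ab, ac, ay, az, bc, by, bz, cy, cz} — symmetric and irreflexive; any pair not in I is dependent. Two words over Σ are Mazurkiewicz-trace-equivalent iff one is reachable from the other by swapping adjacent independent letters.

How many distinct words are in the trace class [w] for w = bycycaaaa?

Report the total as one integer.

piece 0:b — minimal
piece 1:y — minimal
piece 2:c — minimal
piece 3:y rests on {1:y}
piece 4:c rests on {2:c}
piece 5:a — minimal
piece 6:a rests on {5:a}
piece 7:a rests on {6:a}
piece 8:a rests on {7:a}
minimal pieces: {0:b, 1:y, 2:c, 5:a}
ways to finish when only these pieces remain (= sum over removing one remaining piece with nothing left below it):
  1 left: {0}→1  {3}→1  {4}→1  {8}→1
  2 left: {0,3}→2  {0,4}→2  {0,8}→2  {1,3}→1  {2,4}→1  {3,4}→2  {3,8}→2  {4,8}→2  {7,8}→1
  3 left: {0,1,3}→3  {0,2,4}→3  {0,3,4}→6  {0,3,8}→6  {0,4,8}→6  {0,7,8}→3  {1,3,4}→3  {1,3,8}→3  {2,3,4}→3  {2,4,8}→3  {3,4,8}→6  {3,7,8}→3  {4,7,8}→3  {6,7,8}→1
  4 left: {0,1,3,4}→12  {0,1,3,8}→12  {0,2,3,4}→12  {0,2,4,8}→12  {0,3,4,8}→24  {0,3,7,8}→12  {0,4,7,8}→12  {0,6,7,8}→4  {1,2,3,4}→6  {1,3,4,8}→12  {1,3,7,8}→6  {2,3,4,8}→12  {2,4,7,8}→6  {3,4,7,8}→12  {3,6,7,8}→4  {4,6,7,8}→4  {5,6,7,8}→1
  5 left: {0,1,2,3,4}→30  {0,1,3,4,8}→60  {0,1,3,7,8}→30  {0,2,3,4,8}→60  {0,2,4,7,8}→30  {0,3,4,7,8}→60  {0,3,6,7,8}→20  {0,4,6,7,8}→20  {0,5,6,7,8}→5  {1,2,3,4,8}→30  {1,3,4,7,8}→30  {1,3,6,7,8}→10  {2,3,4,7,8}→30  {2,4,6,7,8}→10  {3,4,6,7,8}→20  {3,5,6,7,8}→5  {4,5,6,7,8}→5
  6 left: {0,1,2,3,4,8}→180  {0,1,3,4,7,8}→180  {0,1,3,6,7,8}→60  {0,2,3,4,7,8}→180  {0,2,4,6,7,8}→60  {0,3,4,6,7,8}→120  {0,3,5,6,7,8}→30  {0,4,5,6,7,8}→30  {1,2,3,4,7,8}→90  {1,3,4,6,7,8}→60  {1,3,5,6,7,8}→15  {2,3,4,6,7,8}→60  {2,4,5,6,7,8}→15  {3,4,5,6,7,8}→30
  7 left: {0,1,2,3,4,7,8}→630  {0,1,3,4,6,7,8}→420  {0,1,3,5,6,7,8}→105  {0,2,3,4,6,7,8}→420  {0,2,4,5,6,7,8}→105  {0,3,4,5,6,7,8}→210  {1,2,3,4,6,7,8}→210  {1,3,4,5,6,7,8}→105  {2,3,4,5,6,7,8}→105
  placing 0:b first → 420 extensions
  placing 1:y first → 840 extensions
  placing 2:c first → 840 extensions
  placing 5:a first → 1680 extensions
total linear extensions = 3780

3780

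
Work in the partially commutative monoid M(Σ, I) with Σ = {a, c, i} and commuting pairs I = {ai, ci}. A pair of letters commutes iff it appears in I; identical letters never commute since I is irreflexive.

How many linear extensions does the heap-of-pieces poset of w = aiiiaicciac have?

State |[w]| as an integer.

462

#0=a has no predecessor
#1=i has no predecessor
#2=i depends on [1:i]
#3=i depends on [2:i]
#4=a depends on [0:a]
#5=i depends on [3:i]
#6=c depends on [4:a]
#7=c depends on [6:c]
#8=i depends on [5:i]
#9=a depends on [7:c]
#10=c depends on [9:a]
sources: [0:a, 1:i]
N(rest) = Σ N(rest − s) over sources s of rest; N(one piece) = 1:
  size 1 → [8]=1  [10]=1
  size 2 → [5,8]=1  [8,10]=2  [9,10]=1
  size 3 → [3,5,8]=1  [5,8,10]=3  [7,9,10]=1  [8,9,10]=3
  size 4 → [2,3,5,8]=1  [3,5,8,10]=4  [5,8,9,10]=6  [6,7,9,10]=1  [7,8,9,10]=4
  size 5 → [1,2,3,5,8]=1  [2,3,5,8,10]=5  [3,5,8,9,10]=10  [4,6,7,9,10]=1  [5,7,8,9,10]=10  [6,7,8,9,10]=5
  size 6 → [0,4,6,7,9,10]=1  [1,2,3,5,8,10]=6  [2,3,5,8,9,10]=15  [3,5,7,8,9,10]=20  [4,6,7,8,9,10]=6  [5,6,7,8,9,10]=15
  size 7 → [0,4,6,7,8,9,10]=7  [1,2,3,5,8,9,10]=21  [2,3,5,7,8,9,10]=35  [3,5,6,7,8,9,10]=35  [4,5,6,7,8,9,10]=21
  size 8 → [0,4,5,6,7,8,9,10]=28  [1,2,3,5,7,8,9,10]=56  [2,3,5,6,7,8,9,10]=70  [3,4,5,6,7,8,9,10]=56
  size 9 → [0,3,4,5,6,7,8,9,10]=84  [1,2,3,5,6,7,8,9,10]=126  [2,3,4,5,6,7,8,9,10]=126
  first=0(a) contributes 252
  first=1(i) contributes 210
|[w]| = 462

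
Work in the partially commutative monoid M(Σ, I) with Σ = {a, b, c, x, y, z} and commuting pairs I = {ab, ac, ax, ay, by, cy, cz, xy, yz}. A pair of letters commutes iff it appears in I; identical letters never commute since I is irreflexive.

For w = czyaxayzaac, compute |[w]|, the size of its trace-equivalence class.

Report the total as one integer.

2365

#0=c has no predecessor
#1=z has no predecessor
#2=y has no predecessor
#3=a depends on [1:z]
#4=x depends on [0:c, 1:z]
#5=a depends on [3:a]
#6=y depends on [2:y]
#7=z depends on [4:x, 5:a]
#8=a depends on [7:z]
#9=a depends on [8:a]
#10=c depends on [4:x]
sources: [0:c, 1:z, 2:y]
N(rest) = Σ N(rest − s) over sources s of rest; N(one piece) = 1:
  size 1 → [6]=1  [9]=1  [10]=1
  size 2 → [2,6]=1  [6,9]=2  [6,10]=2  [8,9]=1  [9,10]=2
  size 3 → [2,6,9]=3  [2,6,10]=3  [6,8,9]=3  [6,9,10]=6  [7,8,9]=1  [8,9,10]=3
  size 4 → [2,6,8,9]=6  [2,6,9,10]=12  [5,7,8,9]=1  [6,7,8,9]=4  [6,8,9,10]=12  [7,8,9,10]=4
  size 5 → [2,6,7,8,9]=10  [2,6,8,9,10]=30  [3,5,7,8,9]=1  [4,7,8,9,10]=4  [5,6,7,8,9]=5  [5,7,8,9,10]=5  [6,7,8,9,10]=20
  size 6 → [0,4,7,8,9,10]=4  [2,5,6,7,8,9]=15  [2,6,7,8,9,10]=60  [3,5,6,7,8,9]=6  [3,5,7,8,9,10]=6  [4,5,7,8,9,10]=9  [4,6,7,8,9,10]=24  [5,6,7,8,9,10]=30
  size 7 → [0,4,5,7,8,9,10]=13  [0,4,6,7,8,9,10]=28  [2,3,5,6,7,8,9]=21  [2,4,6,7,8,9,10]=84  [2,5,6,7,8,9,10]=105  [3,4,5,7,8,9,10]=15  [3,5,6,7,8,9,10]=42  [4,5,6,7,8,9,10]=63
  size 8 → [0,2,4,6,7,8,9,10]=112  [0,3,4,5,7,8,9,10]=28  [0,4,5,6,7,8,9,10]=104  [1,3,4,5,7,8,9,10]=15  [2,3,5,6,7,8,9,10]=168  [2,4,5,6,7,8,9,10]=252  [3,4,5,6,7,8,9,10]=120
  size 9 → [0,1,3,4,5,7,8,9,10]=43  [0,2,4,5,6,7,8,9,10]=468  [0,3,4,5,6,7,8,9,10]=252  [1,3,4,5,6,7,8,9,10]=135  [2,3,4,5,6,7,8,9,10]=540
  first=0(c) contributes 675
  first=1(z) contributes 1260
  first=2(y) contributes 430
|[w]| = 2365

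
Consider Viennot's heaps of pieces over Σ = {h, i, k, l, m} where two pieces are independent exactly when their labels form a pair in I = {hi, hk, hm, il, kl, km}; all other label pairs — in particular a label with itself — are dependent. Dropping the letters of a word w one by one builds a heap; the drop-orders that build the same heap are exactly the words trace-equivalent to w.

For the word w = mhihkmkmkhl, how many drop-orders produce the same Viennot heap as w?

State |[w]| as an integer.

1907

drop 0:m onto floor
drop 1:h onto floor
drop 2:i onto {0:m}
drop 3:h onto {1:h}
drop 4:k onto {2:i}
drop 5:m onto {2:i}
drop 6:k onto {4:k}
drop 7:m onto {5:m}
drop 8:k onto {6:k}
drop 9:h onto {3:h}
drop 10:l onto {7:m, 9:h}
ground layer = {0:m, 1:h}
drop-orders for the pieces not yet dropped (sum over which currently-grounded one goes next):
  1 to go: {8} 1  {10} 1
  2 to go: {6,8} 1  {7,10} 1  {8,10} 2  {9,10} 1
  3 to go: {3,9,10} 1  {4,6,8} 1  {5,7,10} 1  {6,8,10} 3  {7,8,10} 3  {7,9,10} 2  {8,9,10} 3
  4 to go: {1,3,9,10} 1  {3,7,9,10} 3  {3,8,9,10} 4  {4,6,8,10} 4  {5,7,8,10} 4  {5,7,9,10} 3  {6,7,8,10} 6  {6,8,9,10} 6  {7,8,9,10} 8
  5 to go: {1,3,7,9,10} 4  {1,3,8,9,10} 5  {3,5,7,9,10} 6  {3,6,8,9,10} 10  {3,7,8,9,10} 15  {4,6,7,8,10} 10  {4,6,8,9,10} 10  {5,6,7,8,10} 10  {5,7,8,9,10} 15  {6,7,8,9,10} 20
  6 to go: {1,3,5,7,9,10} 10  {1,3,6,8,9,10} 15  {1,3,7,8,9,10} 24  {3,4,6,8,9,10} 20  {3,5,7,8,9,10} 36  {3,6,7,8,9,10} 45  {4,5,6,7,8,10} 20  {4,6,7,8,9,10} 40  {5,6,7,8,9,10} 45
  7 to go: {1,3,4,6,8,9,10} 35  {1,3,5,7,8,9,10} 70  {1,3,6,7,8,9,10} 84  {2,4,5,6,7,8,10} 20  {3,4,6,7,8,9,10} 105  {3,5,6,7,8,9,10} 126  {4,5,6,7,8,9,10} 105
  8 to go: {0,2,4,5,6,7,8,10} 20  {1,3,4,6,7,8,9,10} 224  {1,3,5,6,7,8,9,10} 280  {2,4,5,6,7,8,9,10} 125  {3,4,5,6,7,8,9,10} 336
  9 to go: {0,2,4,5,6,7,8,9,10} 145  {1,3,4,5,6,7,8,9,10} 840  {2,3,4,5,6,7,8,9,10} 461
  if 0:m drops first: 1301 orders
  if 1:h drops first: 606 orders
heap linearizations: 1907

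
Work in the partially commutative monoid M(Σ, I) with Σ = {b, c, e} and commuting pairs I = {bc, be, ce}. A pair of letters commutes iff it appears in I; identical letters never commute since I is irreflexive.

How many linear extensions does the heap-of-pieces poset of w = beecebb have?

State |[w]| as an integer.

140

0(b) covers ∅
1(e) covers ∅
2(e) covers 1:e
3(c) covers ∅
4(e) covers 2:e
5(b) covers 0:b
6(b) covers 5:b
floor of heap: 0:b, 1:e, 3:c
completions by unplaced set U, small U first (add the entries for U minus each lowest piece of U):
  |U|=1: {3}:1  {4}:1  {6}:1
  |U|=2: {2,4}:1  {3,4}:2  {3,6}:2  {4,6}:2  {5,6}:1
  |U|=3: {0,5,6}:1  {1,2,4}:1  {2,3,4}:3  {2,4,6}:3  {3,4,6}:6  {3,5,6}:3  {4,5,6}:3
  |U|=4: {0,3,5,6}:4  {0,4,5,6}:4  {1,2,3,4}:4  {1,2,4,6}:4  {2,3,4,6}:12  {2,4,5,6}:6  {3,4,5,6}:12
  |U|=5: {0,2,4,5,6}:10  {0,3,4,5,6}:20  {1,2,3,4,6}:20  {1,2,4,5,6}:10  {2,3,4,5,6}:30
  start at 0(b): 60
  start at 1(e): 60
  start at 3(c): 20
sum over floor = 140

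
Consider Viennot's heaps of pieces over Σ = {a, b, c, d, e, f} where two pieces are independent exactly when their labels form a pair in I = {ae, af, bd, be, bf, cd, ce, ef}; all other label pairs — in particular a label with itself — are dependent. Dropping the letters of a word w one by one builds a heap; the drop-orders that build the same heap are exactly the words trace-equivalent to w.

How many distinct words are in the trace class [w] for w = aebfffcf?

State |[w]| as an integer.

#0=a has no predecessor
#1=e has no predecessor
#2=b depends on [0:a]
#3=f has no predecessor
#4=f depends on [3:f]
#5=f depends on [4:f]
#6=c depends on [2:b, 5:f]
#7=f depends on [6:c]
sources: [0:a, 1:e, 3:f]
N(rest) = Σ N(rest − s) over sources s of rest; N(one piece) = 1:
  size 1 → [1]=1  [7]=1
  size 2 → [1,7]=2  [6,7]=1
  size 3 → [1,6,7]=3  [2,6,7]=1  [5,6,7]=1
  size 4 → [0,2,6,7]=1  [1,2,6,7]=4  [1,5,6,7]=4  [2,5,6,7]=2  [4,5,6,7]=1
  size 5 → [0,1,2,6,7]=5  [0,2,5,6,7]=3  [1,2,5,6,7]=10  [1,4,5,6,7]=5  [2,4,5,6,7]=3  [3,4,5,6,7]=1
  size 6 → [0,1,2,5,6,7]=18  [0,2,4,5,6,7]=6  [1,2,4,5,6,7]=18  [1,3,4,5,6,7]=6  [2,3,4,5,6,7]=4
  first=0(a) contributes 28
  first=1(e) contributes 10
  first=3(f) contributes 42
|[w]| = 80

80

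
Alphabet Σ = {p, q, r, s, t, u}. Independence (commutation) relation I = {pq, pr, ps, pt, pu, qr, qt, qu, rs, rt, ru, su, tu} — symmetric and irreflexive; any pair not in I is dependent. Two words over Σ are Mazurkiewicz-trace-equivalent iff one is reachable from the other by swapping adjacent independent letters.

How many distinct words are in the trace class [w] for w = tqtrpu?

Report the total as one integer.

360

piece 0:t — minimal
piece 1:q — minimal
piece 2:t rests on {0:t}
piece 3:r — minimal
piece 4:p — minimal
piece 5:u — minimal
minimal pieces: {0:t, 1:q, 3:r, 4:p, 5:u}
ways to finish when only these pieces remain (= sum over removing one remaining piece with nothing left below it):
  1 left: {1}→1  {2}→1  {3}→1  {4}→1  {5}→1
  2 left: {0,2}→1  {1,2}→2  {1,3}→2  {1,4}→2  {1,5}→2  {2,3}→2  {2,4}→2  {2,5}→2  {3,4}→2  {3,5}→2  {4,5}→2
  3 left: {0,1,2}→3  {0,2,3}→3  {0,2,4}→3  {0,2,5}→3  {1,2,3}→6  {1,2,4}→6  {1,2,5}→6  {1,3,4}→6  {1,3,5}→6  {1,4,5}→6  {2,3,4}→6  {2,3,5}→6  {2,4,5}→6  {3,4,5}→6
  4 left: {0,1,2,3}→12  {0,1,2,4}→12  {0,1,2,5}→12  {0,2,3,4}→12  {0,2,3,5}→12  {0,2,4,5}→12  {1,2,3,4}→24  {1,2,3,5}→24  {1,2,4,5}→24  {1,3,4,5}→24  {2,3,4,5}→24
  placing 0:t first → 120 extensions
  placing 1:q first → 60 extensions
  placing 3:r first → 60 extensions
  placing 4:p first → 60 extensions
  placing 5:u first → 60 extensions
total linear extensions = 360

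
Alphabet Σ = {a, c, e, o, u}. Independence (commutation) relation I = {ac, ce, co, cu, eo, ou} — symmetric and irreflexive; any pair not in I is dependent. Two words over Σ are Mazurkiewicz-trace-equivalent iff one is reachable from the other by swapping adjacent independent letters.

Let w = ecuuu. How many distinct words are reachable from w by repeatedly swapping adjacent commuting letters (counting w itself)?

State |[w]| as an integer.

5

0(e) covers ∅
1(c) covers ∅
2(u) covers 0:e
3(u) covers 2:u
4(u) covers 3:u
floor of heap: 0:e, 1:c
completions by unplaced set U, small U first (add the entries for U minus each lowest piece of U):
  |U|=1: {1}:1  {4}:1
  |U|=2: {1,4}:2  {3,4}:1
  |U|=3: {1,3,4}:3  {2,3,4}:1
  start at 0(e): 4
  start at 1(c): 1
sum over floor = 5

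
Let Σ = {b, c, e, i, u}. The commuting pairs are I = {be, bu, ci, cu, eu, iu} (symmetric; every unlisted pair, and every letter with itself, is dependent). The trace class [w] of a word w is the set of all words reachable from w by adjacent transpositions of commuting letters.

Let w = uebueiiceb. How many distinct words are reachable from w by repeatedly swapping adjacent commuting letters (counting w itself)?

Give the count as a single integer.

0(u) covers ∅
1(e) covers ∅
2(b) covers ∅
3(u) covers 0:u
4(e) covers 1:e
5(i) covers 2:b, 4:e
6(i) covers 5:i
7(c) covers 2:b, 4:e
8(e) covers 6:i, 7:c
9(b) covers 6:i, 7:c
floor of heap: 0:u, 1:e, 2:b
completions by unplaced set U, small U first (add the entries for U minus each lowest piece of U):
  |U|=1: {3}:1  {8}:1  {9}:1
  |U|=2: {0,3}:1  {3,8}:2  {3,9}:2  {8,9}:2
  |U|=3: {0,3,8}:3  {0,3,9}:3  {3,8,9}:6  {6,8,9}:2  {7,8,9}:2
  |U|=4: {0,3,8,9}:12  {3,6,8,9}:8  {3,7,8,9}:8  {5,6,8,9}:2  {6,7,8,9}:4
  |U|=5: {0,3,6,8,9}:20  {0,3,7,8,9}:20  {3,5,6,8,9}:10  {3,6,7,8,9}:20  {5,6,7,8,9}:6
  |U|=6: {0,3,5,6,8,9}:30  {0,3,6,7,8,9}:60  {2,5,6,7,8,9}:6  {3,5,6,7,8,9}:36  {4,5,6,7,8,9}:6
  |U|=7: {0,3,5,6,7,8,9}:126  {1,4,5,6,7,8,9}:6  {2,3,5,6,7,8,9}:42  {2,4,5,6,7,8,9}:12  {3,4,5,6,7,8,9}:42
  |U|=8: {0,2,3,5,6,7,8,9}:168  {0,3,4,5,6,7,8,9}:168  {1,2,4,5,6,7,8,9}:18  {1,3,4,5,6,7,8,9}:48  {2,3,4,5,6,7,8,9}:96
  start at 0(u): 162
  start at 1(e): 432
  start at 2(b): 216
sum over floor = 810

810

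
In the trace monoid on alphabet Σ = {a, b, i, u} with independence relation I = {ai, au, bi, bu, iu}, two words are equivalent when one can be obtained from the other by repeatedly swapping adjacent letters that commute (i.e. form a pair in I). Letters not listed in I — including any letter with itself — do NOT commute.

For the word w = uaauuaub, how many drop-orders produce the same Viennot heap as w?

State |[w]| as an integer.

70

0(u) covers ∅
1(a) covers ∅
2(a) covers 1:a
3(u) covers 0:u
4(u) covers 3:u
5(a) covers 2:a
6(u) covers 4:u
7(b) covers 5:a
floor of heap: 0:u, 1:a
completions by unplaced set U, small U first (add the entries for U minus each lowest piece of U):
  |U|=1: {6}:1  {7}:1
  |U|=2: {4,6}:1  {5,7}:1  {6,7}:2
  |U|=3: {2,5,7}:1  {3,4,6}:1  {4,6,7}:3  {5,6,7}:3
  |U|=4: {0,3,4,6}:1  {1,2,5,7}:1  {2,5,6,7}:4  {3,4,6,7}:4  {4,5,6,7}:6
  |U|=5: {0,3,4,6,7}:5  {1,2,5,6,7}:5  {2,4,5,6,7}:10  {3,4,5,6,7}:10
  |U|=6: {0,3,4,5,6,7}:15  {1,2,4,5,6,7}:15  {2,3,4,5,6,7}:20
  start at 0(u): 35
  start at 1(a): 35
sum over floor = 70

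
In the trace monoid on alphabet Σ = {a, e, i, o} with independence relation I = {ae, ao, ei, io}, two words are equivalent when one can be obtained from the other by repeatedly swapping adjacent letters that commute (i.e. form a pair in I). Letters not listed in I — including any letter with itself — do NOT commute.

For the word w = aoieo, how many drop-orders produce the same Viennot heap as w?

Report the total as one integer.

10

drop 0:a onto floor
drop 1:o onto floor
drop 2:i onto {0:a}
drop 3:e onto {1:o}
drop 4:o onto {3:e}
ground layer = {0:a, 1:o}
drop-orders for the pieces not yet dropped (sum over which currently-grounded one goes next):
  1 to go: {2} 1  {4} 1
  2 to go: {0,2} 1  {2,4} 2  {3,4} 1
  3 to go: {0,2,4} 3  {1,3,4} 1  {2,3,4} 3
  if 0:a drops first: 4 orders
  if 1:o drops first: 6 orders
heap linearizations: 10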